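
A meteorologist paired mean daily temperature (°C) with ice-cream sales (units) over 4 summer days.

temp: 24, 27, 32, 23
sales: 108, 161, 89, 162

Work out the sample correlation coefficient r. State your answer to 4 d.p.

-0.5921

n = 4, Σx = 106, Σy = 520, Σx² = 2858, Σy² = 71750, Σxy = 13513
nΣxy − ΣxΣy = 54052 − 55120 = -1068
nΣx² − (Σx)² = 11432 − 11236 = 196; nΣy² − (Σy)² = 287000 − 270400 = 16600
r = -1068 / √(196 × 16600) = -1068 / 1803.7738 ≈ -0.5921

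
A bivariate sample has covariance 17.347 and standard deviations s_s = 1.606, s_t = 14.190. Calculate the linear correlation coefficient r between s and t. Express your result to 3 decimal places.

r = Cov(s,t) / (s_s · s_t) = 17.347 / (1.606 × 14.190)
  = 17.347 / 22.7891 ≈ 0.761

0.761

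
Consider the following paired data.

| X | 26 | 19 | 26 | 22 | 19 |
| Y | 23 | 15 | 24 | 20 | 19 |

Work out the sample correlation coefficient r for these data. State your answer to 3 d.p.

n = 5, ΣX = 112, ΣY = 101, ΣX² = 2558, ΣY² = 2091, ΣXY = 2308
nΣXY − ΣXΣY = 11540 − 11312 = 228
nΣX² − (ΣX)² = 12790 − 12544 = 246; nΣY² − (ΣY)² = 10455 − 10201 = 254
r = 228 / √(246 × 254) = 228 / 249.9680 ≈ 0.912

0.912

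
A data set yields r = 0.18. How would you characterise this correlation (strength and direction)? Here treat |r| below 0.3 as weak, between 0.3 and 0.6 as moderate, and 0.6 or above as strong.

weak positive

r = 0.18 > 0 so the relationship is positive.
|r| = 0.18, which falls in the weak range.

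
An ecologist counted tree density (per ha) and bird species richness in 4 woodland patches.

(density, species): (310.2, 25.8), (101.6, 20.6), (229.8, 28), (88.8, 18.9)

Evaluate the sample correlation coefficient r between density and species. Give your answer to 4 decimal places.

0.8590

n = 4, Σx = 730.4, Σy = 93.3, Σx² = 167240.08, Σy² = 2231.21, Σxy = 18208.84
nΣxy − ΣxΣy = 72835.36 − 68146.32 = 4689.04
nΣx² − (Σx)² = 668960.32 − 533484.16 = 135476.16; nΣy² − (Σy)² = 8924.84 − 8704.89 = 219.95
r = 4689.04 / √(135476.16 × 219.95) = 4689.04 / 5458.7527 ≈ 0.8590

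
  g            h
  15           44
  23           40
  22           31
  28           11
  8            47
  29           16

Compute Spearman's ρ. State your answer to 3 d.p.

Rank g: 2, 4, 3, 5, 1, 6
Rank h: 5, 4, 3, 1, 6, 2
d = rank(g) − rank(h): -3, 0, 0, 4, -5, 4; Σd² = 66
ρ = 1 − 6Σd² / [n(n²−1)] = 1 − 6×66 / (6×35) = 1 − 396/210 ≈ -0.886

-0.886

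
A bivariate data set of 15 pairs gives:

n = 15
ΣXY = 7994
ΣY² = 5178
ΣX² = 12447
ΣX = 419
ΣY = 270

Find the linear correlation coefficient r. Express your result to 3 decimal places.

r = (nΣXY − ΣXΣY) / √[(nΣX² − (ΣX)²)(nΣY² − (ΣY)²)]
Numerator: 15×7994 − 419×270 = 6780
Denominator: √[(186705 − 175561)(77670 − 72900)] = √[11144 × 4770] = 7290.8765
r = 6780 / 7290.8765 ≈ 0.930

0.930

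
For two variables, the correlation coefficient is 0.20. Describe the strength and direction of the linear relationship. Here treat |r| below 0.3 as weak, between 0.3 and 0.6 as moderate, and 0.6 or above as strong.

r = 0.20 > 0 so the relationship is positive.
|r| = 0.20, which falls in the weak range.

weak positive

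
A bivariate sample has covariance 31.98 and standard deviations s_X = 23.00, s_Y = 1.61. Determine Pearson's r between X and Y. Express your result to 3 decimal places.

r = Cov(X,Y) / (s_X · s_Y) = 31.98 / (23.00 × 1.61)
  = 31.98 / 37.0300 ≈ 0.864

0.864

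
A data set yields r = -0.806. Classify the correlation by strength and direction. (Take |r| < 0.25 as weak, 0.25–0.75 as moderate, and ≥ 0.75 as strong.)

strong negative

r = -0.806 < 0 so the relationship is negative.
|r| = 0.806, which falls in the strong range.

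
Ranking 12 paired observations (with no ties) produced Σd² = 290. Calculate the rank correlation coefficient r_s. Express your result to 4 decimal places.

-0.0140

ρ = 1 − 6Σd² / [n(n²−1)] = 1 − 6×290 / (12×143)
  = 1 − 1740/1716 = 1 − 1.01399 ≈ -0.0140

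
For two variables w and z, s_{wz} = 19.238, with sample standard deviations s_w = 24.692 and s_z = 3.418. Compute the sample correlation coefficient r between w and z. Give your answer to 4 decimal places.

r = Cov(w,z) / (s_w · s_z) = 19.238 / (24.692 × 3.418)
  = 19.238 / 84.3973 ≈ 0.2279

0.2279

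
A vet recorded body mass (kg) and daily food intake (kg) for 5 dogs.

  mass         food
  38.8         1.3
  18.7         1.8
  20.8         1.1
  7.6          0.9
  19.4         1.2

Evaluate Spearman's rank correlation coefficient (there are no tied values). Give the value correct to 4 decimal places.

0.3000

Rank mass: 5, 2, 4, 1, 3
Rank food: 4, 5, 2, 1, 3
d = rank(mass) − rank(food): 1, -3, 2, 0, 0; Σd² = 14
ρ = 1 − 6Σd² / [n(n²−1)] = 1 − 6×14 / (5×24) = 1 − 84/120 ≈ 0.3000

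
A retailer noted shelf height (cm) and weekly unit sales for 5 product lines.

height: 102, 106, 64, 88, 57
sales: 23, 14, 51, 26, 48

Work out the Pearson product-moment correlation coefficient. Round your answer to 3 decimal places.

n = 5, Σx = 417, Σy = 162, Σx² = 36729, Σy² = 6306, Σxy = 12118
nΣxy − ΣxΣy = 60590 − 67554 = -6964
nΣx² − (Σx)² = 183645 − 173889 = 9756; nΣy² − (Σy)² = 31530 − 26244 = 5286
r = -6964 / √(9756 × 5286) = -6964 / 7181.2406 ≈ -0.970

-0.970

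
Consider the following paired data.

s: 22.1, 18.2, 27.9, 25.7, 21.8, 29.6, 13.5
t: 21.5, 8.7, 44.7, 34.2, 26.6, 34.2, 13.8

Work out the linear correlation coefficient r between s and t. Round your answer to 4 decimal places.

n = 7, Σs = 158.8, Σt = 183.7, Σs² = 3792.2, Σt² = 5773.31, Σst = 4538.06
nΣst − ΣsΣt = 31766.42 − 29171.56 = 2594.86
nΣs² − (Σs)² = 26545.4 − 25217.44 = 1327.96; nΣt² − (Σt)² = 40413.17 − 33745.69 = 6667.48
r = 2594.86 / √(1327.96 × 6667.48) = 2594.86 / 2975.5918 ≈ 0.8720

0.8720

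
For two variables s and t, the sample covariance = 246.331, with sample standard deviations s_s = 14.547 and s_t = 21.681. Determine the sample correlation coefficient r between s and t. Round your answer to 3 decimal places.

r = Cov(s,t) / (s_s · s_t) = 246.331 / (14.547 × 21.681)
  = 246.331 / 315.3935 ≈ 0.781

0.781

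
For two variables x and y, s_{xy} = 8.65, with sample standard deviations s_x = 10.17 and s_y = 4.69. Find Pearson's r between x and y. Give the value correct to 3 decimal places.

0.181

r = Cov(x,y) / (s_x · s_y) = 8.65 / (10.17 × 4.69)
  = 8.65 / 47.6973 ≈ 0.181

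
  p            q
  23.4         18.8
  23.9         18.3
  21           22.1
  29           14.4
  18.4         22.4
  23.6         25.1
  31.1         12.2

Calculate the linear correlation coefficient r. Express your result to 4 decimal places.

-0.8444

n = 7, Σp = 170.4, Σq = 133.3, Σp² = 4263.5, Σq² = 2664.71, Σpq = 3142.93
nΣpq − ΣpΣq = 22000.51 − 22714.32 = -713.81
nΣp² − (Σp)² = 29844.5 − 29036.16 = 808.34; nΣq² − (Σq)² = 18652.97 − 17768.89 = 884.08
r = -713.81 / √(808.34 × 884.08) = -713.81 / 845.3622 ≈ -0.8444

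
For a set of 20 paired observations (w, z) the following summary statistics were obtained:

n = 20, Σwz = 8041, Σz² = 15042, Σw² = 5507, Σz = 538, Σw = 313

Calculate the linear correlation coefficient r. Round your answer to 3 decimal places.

-0.643

r = (nΣwz − ΣwΣz) / √[(nΣw² − (Σw)²)(nΣz² − (Σz)²)]
Numerator: 20×8041 − 313×538 = -7574
Denominator: √[(110140 − 97969)(300840 − 289444)] = √[12171 × 11396] = 11777.1268
r = -7574 / 11777.1268 ≈ -0.643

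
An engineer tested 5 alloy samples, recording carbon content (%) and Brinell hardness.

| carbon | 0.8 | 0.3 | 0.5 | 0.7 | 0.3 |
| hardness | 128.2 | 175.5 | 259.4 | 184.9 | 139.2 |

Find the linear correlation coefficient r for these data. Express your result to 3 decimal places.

-0.111

n = 5, Σx = 2.6, Σy = 887.2, Σx² = 1.56, Σy² = 168088.5, Σxy = 456.1
nΣxy − ΣxΣy = 2280.5 − 2306.72 = -26.22
nΣx² − (Σx)² = 7.8 − 6.76 = 1.04; nΣy² − (Σy)² = 840442.5 − 787123.84 = 53318.66
r = -26.22 / √(1.04 × 53318.66) = -26.22 / 235.4812 ≈ -0.111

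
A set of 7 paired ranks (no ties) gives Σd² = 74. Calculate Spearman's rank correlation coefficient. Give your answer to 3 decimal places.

ρ = 1 − 6Σd² / [n(n²−1)] = 1 − 6×74 / (7×48)
  = 1 − 444/336 = 1 − 1.3214 ≈ -0.321

-0.321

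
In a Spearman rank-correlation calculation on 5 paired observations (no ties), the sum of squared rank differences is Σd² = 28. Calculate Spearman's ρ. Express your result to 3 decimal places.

-0.400

ρ = 1 − 6Σd² / [n(n²−1)] = 1 − 6×28 / (5×24)
  = 1 − 168/120 = 1 − 1.4000 ≈ -0.400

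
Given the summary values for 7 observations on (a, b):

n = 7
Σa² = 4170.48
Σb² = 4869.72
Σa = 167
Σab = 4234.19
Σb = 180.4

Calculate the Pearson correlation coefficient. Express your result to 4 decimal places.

r = (nΣab − ΣaΣb) / √[(nΣa² − (Σa)²)(nΣb² − (Σb)²)]
Numerator: 7×4234.19 − 167×180.4 = -487.47
Denominator: √[(29193.36 − 27889)(34088.04 − 32544.16)] = √[1304.36 × 1543.88] = 1419.0755
r = -487.47 / 1419.0755 ≈ -0.3435

-0.3435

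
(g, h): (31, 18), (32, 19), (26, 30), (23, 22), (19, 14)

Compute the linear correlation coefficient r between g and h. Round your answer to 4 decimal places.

n = 5, Σg = 131, Σh = 103, Σg² = 3551, Σh² = 2265, Σgh = 2718
nΣgh − ΣgΣh = 13590 − 13493 = 97
nΣg² − (Σg)² = 17755 − 17161 = 594; nΣh² − (Σh)² = 11325 − 10609 = 716
r = 97 / √(594 × 716) = 97 / 652.1534 ≈ 0.1487

0.1487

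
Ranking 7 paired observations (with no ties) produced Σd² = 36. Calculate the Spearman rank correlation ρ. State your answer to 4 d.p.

ρ = 1 − 6Σd² / [n(n²−1)] = 1 − 6×36 / (7×48)
  = 1 − 216/336 = 1 − 0.64286 ≈ 0.3571

0.3571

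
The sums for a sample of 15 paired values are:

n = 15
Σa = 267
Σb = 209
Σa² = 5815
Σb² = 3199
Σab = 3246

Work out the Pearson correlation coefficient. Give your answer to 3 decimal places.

-0.859

r = (nΣab − ΣaΣb) / √[(nΣa² − (Σa)²)(nΣb² − (Σb)²)]
Numerator: 15×3246 − 267×209 = -7113
Denominator: √[(87225 − 71289)(47985 − 43681)] = √[15936 × 4304] = 8281.8201
r = -7113 / 8281.8201 ≈ -0.859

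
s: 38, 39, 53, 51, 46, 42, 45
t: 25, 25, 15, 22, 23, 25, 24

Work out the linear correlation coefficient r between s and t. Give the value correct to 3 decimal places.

n = 7, Σs = 314, Σt = 159, Σs² = 14280, Σt² = 3689, Σst = 7030
nΣst − ΣsΣt = 49210 − 49926 = -716
nΣs² − (Σs)² = 99960 − 98596 = 1364; nΣt² − (Σt)² = 25823 − 25281 = 542
r = -716 / √(1364 × 542) = -716 / 859.8186 ≈ -0.833

-0.833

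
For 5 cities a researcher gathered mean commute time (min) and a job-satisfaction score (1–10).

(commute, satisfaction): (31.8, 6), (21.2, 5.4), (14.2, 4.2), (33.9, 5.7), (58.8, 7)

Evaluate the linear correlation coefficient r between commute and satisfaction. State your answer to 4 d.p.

n = 5, Σx = 159.9, Σy = 28.3, Σx² = 6268.97, Σy² = 164.29, Σxy = 969.75
nΣxy − ΣxΣy = 4848.75 − 4525.17 = 323.58
nΣx² − (Σx)² = 31344.85 − 25568.01 = 5776.84; nΣy² − (Σy)² = 821.45 − 800.89 = 20.56
r = 323.58 / √(5776.84 × 20.56) = 323.58 / 344.6329 ≈ 0.9389

0.9389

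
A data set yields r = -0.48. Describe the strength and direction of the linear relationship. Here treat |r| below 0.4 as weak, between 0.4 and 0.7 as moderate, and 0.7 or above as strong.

r = -0.48 < 0 so the relationship is negative.
|r| = 0.48, which falls in the moderate range.

moderate negative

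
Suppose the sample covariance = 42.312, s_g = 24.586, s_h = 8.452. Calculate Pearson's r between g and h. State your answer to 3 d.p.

0.204

r = Cov(g,h) / (s_g · s_h) = 42.312 / (24.586 × 8.452)
  = 42.312 / 207.8009 ≈ 0.204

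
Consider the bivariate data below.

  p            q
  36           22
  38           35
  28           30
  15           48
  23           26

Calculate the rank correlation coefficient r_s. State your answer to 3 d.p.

Rank p: 4, 5, 3, 1, 2
Rank q: 1, 4, 3, 5, 2
d = rank(p) − rank(q): 3, 1, 0, -4, 0; Σd² = 26
ρ = 1 − 6Σd² / [n(n²−1)] = 1 − 6×26 / (5×24) = 1 − 156/120 ≈ -0.300

-0.300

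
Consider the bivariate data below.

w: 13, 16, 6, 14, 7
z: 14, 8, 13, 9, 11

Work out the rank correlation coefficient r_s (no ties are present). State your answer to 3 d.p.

-0.700

Rank w: 3, 5, 1, 4, 2
Rank z: 5, 1, 4, 2, 3
d = rank(w) − rank(z): -2, 4, -3, 2, -1; Σd² = 34
ρ = 1 − 6Σd² / [n(n²−1)] = 1 − 6×34 / (5×24) = 1 − 204/120 ≈ -0.700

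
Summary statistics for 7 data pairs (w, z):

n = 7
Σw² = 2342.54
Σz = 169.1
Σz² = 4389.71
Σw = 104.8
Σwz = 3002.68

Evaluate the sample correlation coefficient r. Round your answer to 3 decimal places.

r = (nΣwz − ΣwΣz) / √[(nΣw² − (Σw)²)(nΣz² − (Σz)²)]
Numerator: 7×3002.68 − 104.8×169.1 = 3297.08
Denominator: √[(16397.78 − 10983.04)(30727.97 − 28594.81)] = √[5414.74 × 2133.16] = 3398.6037
r = 3297.08 / 3398.6037 ≈ 0.970

0.970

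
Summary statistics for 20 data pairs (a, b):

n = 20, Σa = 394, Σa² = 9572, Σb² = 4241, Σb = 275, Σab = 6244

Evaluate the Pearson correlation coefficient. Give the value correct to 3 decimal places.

r = (nΣab − ΣaΣb) / √[(nΣa² − (Σa)²)(nΣb² − (Σb)²)]
Numerator: 20×6244 − 394×275 = 16530
Denominator: √[(191440 − 155236)(84820 − 75625)] = √[36204 × 9195] = 18245.4318
r = 16530 / 18245.4318 ≈ 0.906

0.906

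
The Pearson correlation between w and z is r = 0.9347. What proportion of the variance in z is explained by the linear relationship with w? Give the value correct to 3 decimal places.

0.874

r² = (0.9347)² = 0.874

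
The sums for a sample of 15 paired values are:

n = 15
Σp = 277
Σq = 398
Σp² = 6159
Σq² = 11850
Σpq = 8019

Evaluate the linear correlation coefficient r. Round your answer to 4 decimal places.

r = (nΣpq − ΣpΣq) / √[(nΣp² − (Σp)²)(nΣq² − (Σq)²)]
Numerator: 15×8019 − 277×398 = 10039
Denominator: √[(92385 − 76729)(177750 − 158404)] = √[15656 × 19346] = 17403.4760
r = 10039 / 17403.4760 ≈ 0.5768

0.5768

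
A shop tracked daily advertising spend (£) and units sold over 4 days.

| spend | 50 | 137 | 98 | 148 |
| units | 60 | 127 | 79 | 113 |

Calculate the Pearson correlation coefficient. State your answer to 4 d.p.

n = 4, Σx = 433, Σy = 379, Σx² = 52777, Σy² = 38739, Σxy = 44865
nΣxy − ΣxΣy = 179460 − 164107 = 15353
nΣx² − (Σx)² = 211108 − 187489 = 23619; nΣy² − (Σy)² = 154956 − 143641 = 11315
r = 15353 / √(23619 × 11315) = 15353 / 16347.7517 ≈ 0.9392

0.9392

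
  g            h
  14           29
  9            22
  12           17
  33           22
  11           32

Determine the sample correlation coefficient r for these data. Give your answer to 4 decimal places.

n = 5, Σg = 79, Σh = 122, Σg² = 1631, Σh² = 3122, Σgh = 1886
nΣgh − ΣgΣh = 9430 − 9638 = -208
nΣg² − (Σg)² = 8155 − 6241 = 1914; nΣh² − (Σh)² = 15610 − 14884 = 726
r = -208 / √(1914 × 726) = -208 / 1178.7977 ≈ -0.1765

-0.1765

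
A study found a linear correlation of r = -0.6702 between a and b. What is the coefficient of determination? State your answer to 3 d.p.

0.449

r² = (-0.6702)² = 0.449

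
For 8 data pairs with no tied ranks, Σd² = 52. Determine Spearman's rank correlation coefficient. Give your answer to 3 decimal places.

ρ = 1 − 6Σd² / [n(n²−1)] = 1 − 6×52 / (8×63)
  = 1 − 312/504 = 1 − 0.6190 ≈ 0.381

0.381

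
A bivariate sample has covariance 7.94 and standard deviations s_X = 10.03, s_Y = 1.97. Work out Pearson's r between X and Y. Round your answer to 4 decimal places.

r = Cov(X,Y) / (s_X · s_Y) = 7.94 / (10.03 × 1.97)
  = 7.94 / 19.7591 ≈ 0.4018

0.4018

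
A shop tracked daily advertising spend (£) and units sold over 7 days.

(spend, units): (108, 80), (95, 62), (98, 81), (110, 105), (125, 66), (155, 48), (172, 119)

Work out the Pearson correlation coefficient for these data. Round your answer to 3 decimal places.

n = 7, Σx = 863, Σy = 561, Σx² = 111627, Σy² = 48651, Σxy = 70176
nΣxy − ΣxΣy = 491232 − 484143 = 7089
nΣx² − (Σx)² = 781389 − 744769 = 36620; nΣy² − (Σy)² = 340557 − 314721 = 25836
r = 7089 / √(36620 × 25836) = 7089 / 30758.9714 ≈ 0.230

0.230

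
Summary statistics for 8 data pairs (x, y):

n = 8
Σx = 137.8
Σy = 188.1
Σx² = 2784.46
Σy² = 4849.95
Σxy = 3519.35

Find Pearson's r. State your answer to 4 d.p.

r = (nΣxy − ΣxΣy) / √[(nΣx² − (Σx)²)(nΣy² − (Σy)²)]
Numerator: 8×3519.35 − 137.8×188.1 = 2234.62
Denominator: √[(22275.68 − 18988.84)(38799.6 − 35381.61)] = √[3286.84 × 3417.99] = 3351.7736
r = 2234.62 / 3351.7736 ≈ 0.6667

0.6667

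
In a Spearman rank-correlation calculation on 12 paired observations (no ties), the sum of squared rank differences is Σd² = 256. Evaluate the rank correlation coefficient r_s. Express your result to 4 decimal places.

0.1049

ρ = 1 − 6Σd² / [n(n²−1)] = 1 − 6×256 / (12×143)
  = 1 − 1536/1716 = 1 − 0.89510 ≈ 0.1049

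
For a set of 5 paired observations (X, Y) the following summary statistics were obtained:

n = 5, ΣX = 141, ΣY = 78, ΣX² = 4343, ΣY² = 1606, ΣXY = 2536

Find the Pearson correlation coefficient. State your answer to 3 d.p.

r = (nΣXY − ΣXΣY) / √[(nΣX² − (ΣX)²)(nΣY² − (ΣY)²)]
Numerator: 5×2536 − 141×78 = 1682
Denominator: √[(21715 − 19881)(8030 − 6084)] = √[1834 × 1946] = 1889.1702
r = 1682 / 1889.1702 ≈ 0.890

0.890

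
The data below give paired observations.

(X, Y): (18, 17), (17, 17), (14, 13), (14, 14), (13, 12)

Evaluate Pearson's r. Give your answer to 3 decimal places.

n = 5, ΣX = 76, ΣY = 73, ΣX² = 1174, ΣY² = 1087, ΣXY = 1129
nΣXY − ΣXΣY = 5645 − 5548 = 97
nΣX² − (ΣX)² = 5870 − 5776 = 94; nΣY² − (ΣY)² = 5435 − 5329 = 106
r = 97 / √(94 × 106) = 97 / 99.8198 ≈ 0.972

0.972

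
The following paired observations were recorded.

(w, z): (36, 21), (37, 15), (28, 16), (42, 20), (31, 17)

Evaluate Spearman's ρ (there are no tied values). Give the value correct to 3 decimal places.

0.200

Rank w: 3, 4, 1, 5, 2
Rank z: 5, 1, 2, 4, 3
d = rank(w) − rank(z): -2, 3, -1, 1, -1; Σd² = 16
ρ = 1 − 6Σd² / [n(n²−1)] = 1 − 6×16 / (5×24) = 1 − 96/120 ≈ 0.200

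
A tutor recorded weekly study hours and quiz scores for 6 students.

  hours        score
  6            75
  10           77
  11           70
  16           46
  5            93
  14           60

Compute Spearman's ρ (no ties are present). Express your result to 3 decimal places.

-0.943

Rank hours: 2, 3, 4, 6, 1, 5
Rank score: 4, 5, 3, 1, 6, 2
d = rank(hours) − rank(score): -2, -2, 1, 5, -5, 3; Σd² = 68
ρ = 1 − 6Σd² / [n(n²−1)] = 1 − 6×68 / (6×35) = 1 − 408/210 ≈ -0.943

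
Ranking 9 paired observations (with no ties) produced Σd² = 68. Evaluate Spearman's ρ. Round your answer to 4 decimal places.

ρ = 1 − 6Σd² / [n(n²−1)] = 1 − 6×68 / (9×80)
  = 1 − 408/720 = 1 − 0.56667 ≈ 0.4333

0.4333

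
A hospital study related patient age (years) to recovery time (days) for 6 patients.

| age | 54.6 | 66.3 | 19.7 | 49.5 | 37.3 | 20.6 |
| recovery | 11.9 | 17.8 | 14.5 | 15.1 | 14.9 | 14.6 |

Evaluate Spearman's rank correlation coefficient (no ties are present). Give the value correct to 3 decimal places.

0.429

Rank age: 5, 6, 1, 4, 3, 2
Rank recovery: 1, 6, 2, 5, 4, 3
d = rank(age) − rank(recovery): 4, 0, -1, -1, -1, -1; Σd² = 20
ρ = 1 − 6Σd² / [n(n²−1)] = 1 − 6×20 / (6×35) = 1 − 120/210 ≈ 0.429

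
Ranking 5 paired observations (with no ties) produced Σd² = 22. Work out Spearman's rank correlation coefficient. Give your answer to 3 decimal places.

-0.100

ρ = 1 − 6Σd² / [n(n²−1)] = 1 − 6×22 / (5×24)
  = 1 − 132/120 = 1 − 1.1000 ≈ -0.100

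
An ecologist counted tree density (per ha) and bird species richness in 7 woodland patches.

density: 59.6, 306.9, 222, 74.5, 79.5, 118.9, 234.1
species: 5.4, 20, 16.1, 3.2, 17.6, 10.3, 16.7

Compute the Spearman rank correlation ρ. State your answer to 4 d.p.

0.7500

Rank density: 1, 7, 5, 2, 3, 4, 6
Rank species: 2, 7, 4, 1, 6, 3, 5
d = rank(density) − rank(species): -1, 0, 1, 1, -3, 1, 1; Σd² = 14
ρ = 1 − 6Σd² / [n(n²−1)] = 1 − 6×14 / (7×48) = 1 − 84/336 ≈ 0.7500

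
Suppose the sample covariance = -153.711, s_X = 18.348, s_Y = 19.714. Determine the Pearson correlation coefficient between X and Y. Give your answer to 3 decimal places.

r = Cov(X,Y) / (s_X · s_Y) = -153.711 / (18.348 × 19.714)
  = -153.711 / 361.7125 ≈ -0.425

-0.425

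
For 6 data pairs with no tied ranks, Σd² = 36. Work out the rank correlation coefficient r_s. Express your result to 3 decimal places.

ρ = 1 − 6Σd² / [n(n²−1)] = 1 − 6×36 / (6×35)
  = 1 − 216/210 = 1 − 1.0286 ≈ -0.029

-0.029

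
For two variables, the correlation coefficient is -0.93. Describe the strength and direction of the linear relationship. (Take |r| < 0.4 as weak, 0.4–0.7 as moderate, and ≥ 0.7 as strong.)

strong negative

r = -0.93 < 0 so the relationship is negative.
|r| = 0.93, which falls in the strong range.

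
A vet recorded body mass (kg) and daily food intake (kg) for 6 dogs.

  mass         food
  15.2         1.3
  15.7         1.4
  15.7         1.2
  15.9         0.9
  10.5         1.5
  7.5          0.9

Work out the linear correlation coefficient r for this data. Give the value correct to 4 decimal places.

n = 6, Σx = 80.5, Σy = 7.2, Σx² = 1143.33, Σy² = 8.96, Σxy = 97.39
nΣxy − ΣxΣy = 584.34 − 579.6 = 4.74
nΣx² − (Σx)² = 6859.98 − 6480.25 = 379.73; nΣy² − (Σy)² = 53.76 − 51.84 = 1.92
r = 4.74 / √(379.73 × 1.92) = 4.74 / 27.0015 ≈ 0.1755

0.1755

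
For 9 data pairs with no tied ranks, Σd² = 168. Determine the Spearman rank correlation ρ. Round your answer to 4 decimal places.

ρ = 1 − 6Σd² / [n(n²−1)] = 1 − 6×168 / (9×80)
  = 1 − 1008/720 = 1 − 1.40000 ≈ -0.4000

-0.4000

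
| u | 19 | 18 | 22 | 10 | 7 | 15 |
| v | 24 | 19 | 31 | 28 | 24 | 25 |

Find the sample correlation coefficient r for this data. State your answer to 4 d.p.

0.1105

n = 6, Σu = 91, Σv = 151, Σu² = 1543, Σv² = 3883, Σuv = 2303
nΣuv − ΣuΣv = 13818 − 13741 = 77
nΣu² − (Σu)² = 9258 − 8281 = 977; nΣv² − (Σv)² = 23298 − 22801 = 497
r = 77 / √(977 × 497) = 77 / 696.8278 ≈ 0.1105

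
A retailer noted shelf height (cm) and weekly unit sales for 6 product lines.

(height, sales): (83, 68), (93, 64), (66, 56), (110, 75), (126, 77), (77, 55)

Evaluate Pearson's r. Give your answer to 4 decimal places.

n = 6, Σx = 555, Σy = 395, Σx² = 53799, Σy² = 26435, Σxy = 37479
nΣxy − ΣxΣy = 224874 − 219225 = 5649
nΣx² − (Σx)² = 322794 − 308025 = 14769; nΣy² − (Σy)² = 158610 − 156025 = 2585
r = 5649 / √(14769 × 2585) = 5649 / 6178.8239 ≈ 0.9143

0.9143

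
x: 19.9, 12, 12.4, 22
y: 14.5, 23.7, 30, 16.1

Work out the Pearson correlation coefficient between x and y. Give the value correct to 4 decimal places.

n = 4, Σx = 66.3, Σy = 84.3, Σx² = 1177.77, Σy² = 1931.15, Σxy = 1299.15
nΣxy − ΣxΣy = 5196.6 − 5589.09 = -392.49
nΣx² − (Σx)² = 4711.08 − 4395.69 = 315.39; nΣy² − (Σy)² = 7724.6 − 7106.49 = 618.11
r = -392.49 / √(315.39 × 618.11) = -392.49 / 441.5266 ≈ -0.8889

-0.8889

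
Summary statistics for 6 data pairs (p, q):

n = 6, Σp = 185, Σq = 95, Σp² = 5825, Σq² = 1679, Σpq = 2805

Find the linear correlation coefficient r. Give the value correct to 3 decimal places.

-0.854

r = (nΣpq − ΣpΣq) / √[(nΣp² − (Σp)²)(nΣq² − (Σq)²)]
Numerator: 6×2805 − 185×95 = -745
Denominator: √[(34950 − 34225)(10074 − 9025)] = √[725 × 1049] = 872.0808
r = -745 / 872.0808 ≈ -0.854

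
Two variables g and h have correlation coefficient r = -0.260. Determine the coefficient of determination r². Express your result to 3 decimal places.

0.068

r² = (-0.260)² = 0.068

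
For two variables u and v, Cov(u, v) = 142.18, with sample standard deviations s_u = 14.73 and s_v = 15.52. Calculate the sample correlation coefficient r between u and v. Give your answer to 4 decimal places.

r = Cov(u,v) / (s_u · s_v) = 142.18 / (14.73 × 15.52)
  = 142.18 / 228.6096 ≈ 0.6219

0.6219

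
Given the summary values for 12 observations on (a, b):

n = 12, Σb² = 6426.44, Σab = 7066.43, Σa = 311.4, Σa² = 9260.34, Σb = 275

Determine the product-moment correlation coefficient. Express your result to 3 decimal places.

r = (nΣab − ΣaΣb) / √[(nΣa² − (Σa)²)(nΣb² − (Σb)²)]
Numerator: 12×7066.43 − 311.4×275 = -837.84
Denominator: √[(111124.08 − 96969.96)(77117.28 − 75625)] = √[14154.12 × 1492.28] = 4595.8579
r = -837.84 / 4595.8579 ≈ -0.182

-0.182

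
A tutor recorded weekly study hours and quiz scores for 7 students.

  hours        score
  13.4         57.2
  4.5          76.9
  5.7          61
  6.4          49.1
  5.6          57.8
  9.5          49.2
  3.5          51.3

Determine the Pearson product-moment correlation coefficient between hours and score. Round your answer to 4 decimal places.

n = 7, Σx = 48.6, Σy = 402.5, Σx² = 407.12, Σy² = 23710.43, Σxy = 2745.1
nΣxy − ΣxΣy = 19215.7 − 19561.5 = -345.8
nΣx² − (Σx)² = 2849.84 − 2361.96 = 487.88; nΣy² − (Σy)² = 165973.01 − 162006.25 = 3966.76
r = -345.8 / √(487.88 × 3966.76) = -345.8 / 1391.1516 ≈ -0.2486

-0.2486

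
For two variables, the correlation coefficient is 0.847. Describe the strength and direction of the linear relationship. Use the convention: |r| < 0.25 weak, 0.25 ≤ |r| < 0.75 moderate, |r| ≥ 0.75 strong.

r = 0.847 > 0 so the relationship is positive.
|r| = 0.847, which falls in the strong range.

strong positive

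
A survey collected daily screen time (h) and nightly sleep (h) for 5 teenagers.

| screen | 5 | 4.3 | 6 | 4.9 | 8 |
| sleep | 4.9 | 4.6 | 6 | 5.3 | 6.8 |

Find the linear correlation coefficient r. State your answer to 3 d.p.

n = 5, Σx = 28.2, Σy = 27.6, Σx² = 167.5, Σy² = 155.5, Σxy = 160.65
nΣxy − ΣxΣy = 803.25 − 778.32 = 24.93
nΣx² − (Σx)² = 837.5 − 795.24 = 42.26; nΣy² − (Σy)² = 777.5 − 761.76 = 15.74
r = 24.93 / √(42.26 × 15.74) = 24.93 / 25.7909 ≈ 0.967

0.967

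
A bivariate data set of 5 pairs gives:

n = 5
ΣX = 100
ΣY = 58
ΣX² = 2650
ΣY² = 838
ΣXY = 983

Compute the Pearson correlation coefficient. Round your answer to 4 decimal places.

r = (nΣXY − ΣXΣY) / √[(nΣX² − (ΣX)²)(nΣY² − (ΣY)²)]
Numerator: 5×983 − 100×58 = -885
Denominator: √[(13250 − 10000)(4190 − 3364)] = √[3250 × 826] = 1638.4444
r = -885 / 1638.4444 ≈ -0.5401

-0.5401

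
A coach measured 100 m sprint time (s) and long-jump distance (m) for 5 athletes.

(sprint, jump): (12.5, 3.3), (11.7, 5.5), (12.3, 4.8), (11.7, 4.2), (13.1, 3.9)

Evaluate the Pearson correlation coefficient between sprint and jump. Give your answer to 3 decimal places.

-0.588

n = 5, Σx = 61.3, Σy = 21.7, Σx² = 752.93, Σy² = 97.03, Σxy = 264.87
nΣxy − ΣxΣy = 1324.35 − 1330.21 = -5.86
nΣx² − (Σx)² = 3764.65 − 3757.69 = 6.96; nΣy² − (Σy)² = 485.15 − 470.89 = 14.26
r = -5.86 / √(6.96 × 14.26) = -5.86 / 9.9624 ≈ -0.588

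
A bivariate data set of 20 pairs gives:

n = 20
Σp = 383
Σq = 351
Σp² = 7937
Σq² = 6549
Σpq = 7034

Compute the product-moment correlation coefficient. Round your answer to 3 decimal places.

r = (nΣpq − ΣpΣq) / √[(nΣp² − (Σp)²)(nΣq² − (Σq)²)]
Numerator: 20×7034 − 383×351 = 6247
Denominator: √[(158740 − 146689)(130980 − 123201)] = √[12051 × 7779] = 9682.1862
r = 6247 / 9682.1862 ≈ 0.645

0.645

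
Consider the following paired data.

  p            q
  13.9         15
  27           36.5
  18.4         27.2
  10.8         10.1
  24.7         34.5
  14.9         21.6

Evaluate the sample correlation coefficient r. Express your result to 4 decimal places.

0.9747

n = 6, Σp = 109.7, Σq = 144.9, Σp² = 2209.51, Σq² = 4055.91, Σpq = 2977.55
nΣpq − ΣpΣq = 17865.3 − 15895.53 = 1969.77
nΣp² − (Σp)² = 13257.06 − 12034.09 = 1222.97; nΣq² − (Σq)² = 24335.46 − 20996.01 = 3339.45
r = 1969.77 / √(1222.97 × 3339.45) = 1969.77 / 2020.9026 ≈ 0.9747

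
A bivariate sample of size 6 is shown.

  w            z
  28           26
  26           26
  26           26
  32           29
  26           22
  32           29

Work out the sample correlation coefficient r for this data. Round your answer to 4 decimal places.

n = 6, Σw = 170, Σz = 158, Σw² = 4860, Σz² = 4194, Σwz = 4508
nΣwz − ΣwΣz = 27048 − 26860 = 188
nΣw² − (Σw)² = 29160 − 28900 = 260; nΣz² − (Σz)² = 25164 − 24964 = 200
r = 188 / √(260 × 200) = 188 / 228.0351 ≈ 0.8244

0.8244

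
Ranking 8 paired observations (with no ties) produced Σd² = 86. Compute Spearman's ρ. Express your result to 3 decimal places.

ρ = 1 − 6Σd² / [n(n²−1)] = 1 − 6×86 / (8×63)
  = 1 − 516/504 = 1 − 1.0238 ≈ -0.024

-0.024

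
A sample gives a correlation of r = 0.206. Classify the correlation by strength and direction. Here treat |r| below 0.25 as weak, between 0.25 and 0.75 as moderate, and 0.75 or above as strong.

r = 0.206 > 0 so the relationship is positive.
|r| = 0.206, which falls in the weak range.

weak positive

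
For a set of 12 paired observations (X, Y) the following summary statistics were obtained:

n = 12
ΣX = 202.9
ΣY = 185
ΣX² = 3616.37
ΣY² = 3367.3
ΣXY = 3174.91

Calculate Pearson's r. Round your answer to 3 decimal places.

r = (nΣXY − ΣXΣY) / √[(nΣX² − (ΣX)²)(nΣY² − (ΣY)²)]
Numerator: 12×3174.91 − 202.9×185 = 562.42
Denominator: √[(43396.44 − 41168.41)(40407.6 − 34225)] = √[2228.03 × 6182.6] = 3711.4712
r = 562.42 / 3711.4712 ≈ 0.152

0.152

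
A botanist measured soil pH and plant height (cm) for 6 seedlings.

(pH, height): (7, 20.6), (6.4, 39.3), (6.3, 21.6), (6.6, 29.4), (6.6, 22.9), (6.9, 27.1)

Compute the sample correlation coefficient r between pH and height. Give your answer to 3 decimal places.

-0.349

n = 6, Σx = 39.8, Σy = 160.9, Σx² = 264.38, Σy² = 4558.59, Σxy = 1063.97
nΣxy − ΣxΣy = 6383.82 − 6403.82 = -20
nΣx² − (Σx)² = 1586.28 − 1584.04 = 2.24; nΣy² − (Σy)² = 27351.54 − 25888.81 = 1462.73
r = -20 / √(2.24 × 1462.73) = -20 / 57.2409 ≈ -0.349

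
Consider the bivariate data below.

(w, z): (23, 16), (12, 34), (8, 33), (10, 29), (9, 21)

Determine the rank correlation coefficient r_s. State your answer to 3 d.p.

Rank w: 5, 4, 1, 3, 2
Rank z: 1, 5, 4, 3, 2
d = rank(w) − rank(z): 4, -1, -3, 0, 0; Σd² = 26
ρ = 1 − 6Σd² / [n(n²−1)] = 1 − 6×26 / (5×24) = 1 − 156/120 ≈ -0.300

-0.300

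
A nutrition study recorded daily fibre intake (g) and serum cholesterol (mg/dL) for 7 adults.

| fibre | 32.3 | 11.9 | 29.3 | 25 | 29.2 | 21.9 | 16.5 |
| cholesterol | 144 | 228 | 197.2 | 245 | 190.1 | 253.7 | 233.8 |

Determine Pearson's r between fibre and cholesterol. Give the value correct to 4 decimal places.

-0.6799

n = 7, Σx = 166.1, Σy = 1491.8, Σx² = 4272.89, Σy² = 326796.98, Σxy = 34232.01
nΣxy − ΣxΣy = 239624.07 − 247787.98 = -8163.91
nΣx² − (Σx)² = 29910.23 − 27589.21 = 2321.02; nΣy² − (Σy)² = 2287578.86 − 2225467.24 = 62111.62
r = -8163.91 / √(2321.02 × 62111.62) = -8163.91 / 12006.7611 ≈ -0.6799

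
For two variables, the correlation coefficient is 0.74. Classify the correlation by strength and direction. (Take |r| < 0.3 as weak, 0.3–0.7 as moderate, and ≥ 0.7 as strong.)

r = 0.74 > 0 so the relationship is positive.
|r| = 0.74, which falls in the strong range.

strong positive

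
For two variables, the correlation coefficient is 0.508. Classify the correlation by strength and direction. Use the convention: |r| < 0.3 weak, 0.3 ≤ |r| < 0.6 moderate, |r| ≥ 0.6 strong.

moderate positive

r = 0.508 > 0 so the relationship is positive.
|r| = 0.508, which falls in the moderate range.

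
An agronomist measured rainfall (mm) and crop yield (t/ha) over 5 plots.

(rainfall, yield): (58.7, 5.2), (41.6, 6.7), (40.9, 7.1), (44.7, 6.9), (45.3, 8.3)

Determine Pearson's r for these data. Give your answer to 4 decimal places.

n = 5, Σx = 231.2, Σy = 34.2, Σx² = 10899.24, Σy² = 238.84, Σxy = 1558.77
nΣxy − ΣxΣy = 7793.85 − 7907.04 = -113.19
nΣx² − (Σx)² = 54496.2 − 53453.44 = 1042.76; nΣy² − (Σy)² = 1194.2 − 1169.64 = 24.56
r = -113.19 / √(1042.76 × 24.56) = -113.19 / 160.0318 ≈ -0.7073

-0.7073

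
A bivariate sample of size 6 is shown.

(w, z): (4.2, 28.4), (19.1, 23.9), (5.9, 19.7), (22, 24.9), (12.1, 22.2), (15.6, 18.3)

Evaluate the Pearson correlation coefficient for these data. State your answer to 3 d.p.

-0.099

n = 6, Σw = 78.9, Σz = 137.4, Σw² = 1291.03, Σz² = 3213.6, Σwz = 1793.9
nΣwz − ΣwΣz = 10763.4 − 10840.86 = -77.46
nΣw² − (Σw)² = 7746.18 − 6225.21 = 1520.97; nΣz² − (Σz)² = 19281.6 − 18878.76 = 402.84
r = -77.46 / √(1520.97 × 402.84) = -77.46 / 782.7564 ≈ -0.099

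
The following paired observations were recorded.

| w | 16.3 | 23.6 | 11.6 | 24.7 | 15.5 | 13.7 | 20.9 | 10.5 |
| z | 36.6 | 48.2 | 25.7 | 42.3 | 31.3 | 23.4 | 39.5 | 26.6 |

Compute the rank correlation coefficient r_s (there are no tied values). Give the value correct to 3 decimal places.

Rank w: 5, 7, 2, 8, 4, 3, 6, 1
Rank z: 5, 8, 2, 7, 4, 1, 6, 3
d = rank(w) − rank(z): 0, -1, 0, 1, 0, 2, 0, -2; Σd² = 10
ρ = 1 − 6Σd² / [n(n²−1)] = 1 − 6×10 / (8×63) = 1 − 60/504 ≈ 0.881

0.881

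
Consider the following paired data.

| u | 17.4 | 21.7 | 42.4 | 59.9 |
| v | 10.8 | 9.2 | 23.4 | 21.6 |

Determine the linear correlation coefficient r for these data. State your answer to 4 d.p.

0.8743

n = 4, Σu = 141.4, Σv = 65, Σu² = 6159.42, Σv² = 1215.4, Σuv = 2673.56
nΣuv − ΣuΣv = 10694.24 − 9191 = 1503.24
nΣu² − (Σu)² = 24637.68 − 19993.96 = 4643.72; nΣv² − (Σv)² = 4861.6 − 4225 = 636.6
r = 1503.24 / √(4643.72 × 636.6) = 1503.24 / 1719.3581 ≈ 0.8743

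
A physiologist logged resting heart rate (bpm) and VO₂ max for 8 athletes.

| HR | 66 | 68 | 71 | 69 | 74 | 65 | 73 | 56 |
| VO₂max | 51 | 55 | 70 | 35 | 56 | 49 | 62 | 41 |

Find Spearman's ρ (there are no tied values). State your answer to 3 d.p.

0.667

Rank HR: 3, 4, 6, 5, 8, 2, 7, 1
Rank VO₂max: 4, 5, 8, 1, 6, 3, 7, 2
d = rank(HR) − rank(VO₂max): -1, -1, -2, 4, 2, -1, 0, -1; Σd² = 28
ρ = 1 − 6Σd² / [n(n²−1)] = 1 − 6×28 / (8×63) = 1 − 168/504 ≈ 0.667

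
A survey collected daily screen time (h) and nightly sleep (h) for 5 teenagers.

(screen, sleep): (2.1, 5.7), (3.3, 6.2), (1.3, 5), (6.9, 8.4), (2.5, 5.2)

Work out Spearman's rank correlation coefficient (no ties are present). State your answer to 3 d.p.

0.900

Rank screen: 2, 4, 1, 5, 3
Rank sleep: 3, 4, 1, 5, 2
d = rank(screen) − rank(sleep): -1, 0, 0, 0, 1; Σd² = 2
ρ = 1 − 6Σd² / [n(n²−1)] = 1 − 6×2 / (5×24) = 1 − 12/120 ≈ 0.900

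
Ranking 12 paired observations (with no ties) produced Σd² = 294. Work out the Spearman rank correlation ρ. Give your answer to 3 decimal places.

ρ = 1 − 6Σd² / [n(n²−1)] = 1 − 6×294 / (12×143)
  = 1 − 1764/1716 = 1 − 1.0280 ≈ -0.028

-0.028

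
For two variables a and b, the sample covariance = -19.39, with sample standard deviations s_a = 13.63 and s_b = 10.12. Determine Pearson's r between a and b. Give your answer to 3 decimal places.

r = Cov(a,b) / (s_a · s_b) = -19.39 / (13.63 × 10.12)
  = -19.39 / 137.9356 ≈ -0.141

-0.141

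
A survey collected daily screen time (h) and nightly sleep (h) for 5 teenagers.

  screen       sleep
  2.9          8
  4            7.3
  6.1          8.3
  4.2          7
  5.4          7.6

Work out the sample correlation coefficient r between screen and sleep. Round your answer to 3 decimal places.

0.308

n = 5, Σx = 22.6, Σy = 38.2, Σx² = 108.42, Σy² = 292.94, Σxy = 173.47
nΣxy − ΣxΣy = 867.35 − 863.32 = 4.03
nΣx² − (Σx)² = 542.1 − 510.76 = 31.34; nΣy² − (Σy)² = 1464.7 − 1459.24 = 5.46
r = 4.03 / √(31.34 × 5.46) = 4.03 / 13.0811 ≈ 0.308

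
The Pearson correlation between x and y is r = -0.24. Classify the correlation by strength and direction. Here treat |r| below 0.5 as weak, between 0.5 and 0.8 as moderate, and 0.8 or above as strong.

r = -0.24 < 0 so the relationship is negative.
|r| = 0.24, which falls in the weak range.

weak negative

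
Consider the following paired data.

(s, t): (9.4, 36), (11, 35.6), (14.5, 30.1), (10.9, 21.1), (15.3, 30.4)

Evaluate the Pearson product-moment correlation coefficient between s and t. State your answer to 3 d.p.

-0.172

n = 5, Σs = 61.1, Σt = 153.2, Σs² = 772.51, Σt² = 4838.74, Σst = 1861.56
nΣst − ΣsΣt = 9307.8 − 9360.52 = -52.72
nΣs² − (Σs)² = 3862.55 − 3733.21 = 129.34; nΣt² − (Σt)² = 24193.7 − 23470.24 = 723.46
r = -52.72 / √(129.34 × 723.46) = -52.72 / 305.8959 ≈ -0.172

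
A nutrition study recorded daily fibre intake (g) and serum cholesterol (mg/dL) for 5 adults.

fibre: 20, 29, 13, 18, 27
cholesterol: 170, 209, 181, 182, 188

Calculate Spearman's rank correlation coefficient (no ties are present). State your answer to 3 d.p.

0.700

Rank fibre: 3, 5, 1, 2, 4
Rank cholesterol: 1, 5, 2, 3, 4
d = rank(fibre) − rank(cholesterol): 2, 0, -1, -1, 0; Σd² = 6
ρ = 1 − 6Σd² / [n(n²−1)] = 1 − 6×6 / (5×24) = 1 − 36/120 ≈ 0.700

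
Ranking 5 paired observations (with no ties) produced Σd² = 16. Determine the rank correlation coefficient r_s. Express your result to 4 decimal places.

ρ = 1 − 6Σd² / [n(n²−1)] = 1 − 6×16 / (5×24)
  = 1 − 96/120 = 1 − 0.80000 ≈ 0.2000

0.2000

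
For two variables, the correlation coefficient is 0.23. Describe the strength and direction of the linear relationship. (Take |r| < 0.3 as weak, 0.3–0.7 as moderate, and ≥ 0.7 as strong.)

r = 0.23 > 0 so the relationship is positive.
|r| = 0.23, which falls in the weak range.

weak positive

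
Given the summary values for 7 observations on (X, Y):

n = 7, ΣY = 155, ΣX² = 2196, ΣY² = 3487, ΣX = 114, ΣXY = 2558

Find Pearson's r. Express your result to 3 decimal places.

0.247

r = (nΣXY − ΣXΣY) / √[(nΣX² − (ΣX)²)(nΣY² − (ΣY)²)]
Numerator: 7×2558 − 114×155 = 236
Denominator: √[(15372 − 12996)(24409 − 24025)] = √[2376 × 384] = 955.1879
r = 236 / 955.1879 ≈ 0.247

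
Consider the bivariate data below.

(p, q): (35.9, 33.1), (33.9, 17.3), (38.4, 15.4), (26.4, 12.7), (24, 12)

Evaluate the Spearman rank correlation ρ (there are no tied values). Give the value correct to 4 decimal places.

0.7000

Rank p: 4, 3, 5, 2, 1
Rank q: 5, 4, 3, 2, 1
d = rank(p) − rank(q): -1, -1, 2, 0, 0; Σd² = 6
ρ = 1 − 6Σd² / [n(n²−1)] = 1 − 6×6 / (5×24) = 1 − 36/120 ≈ 0.7000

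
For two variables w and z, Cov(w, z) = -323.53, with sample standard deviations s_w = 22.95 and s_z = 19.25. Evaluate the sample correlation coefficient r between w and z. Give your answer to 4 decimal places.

-0.7323

r = Cov(w,z) / (s_w · s_z) = -323.53 / (22.95 × 19.25)
  = -323.53 / 441.7875 ≈ -0.7323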